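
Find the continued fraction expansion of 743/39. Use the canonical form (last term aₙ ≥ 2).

[19; 19, 2]

743 = 19×39 + 2
39 = 19×2 + 1
2 = 2×1 + 0  (stop)
So 743/39 = [19; 19, 2].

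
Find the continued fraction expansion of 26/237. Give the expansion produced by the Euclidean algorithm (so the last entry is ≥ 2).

[0; 9, 8, 1, 2]

26 = 0×237 + 26
237 = 9×26 + 3
26 = 8×3 + 2
3 = 1×2 + 1
2 = 2×1 + 0  (stop)
So 26/237 = [0; 9, 8, 1, 2].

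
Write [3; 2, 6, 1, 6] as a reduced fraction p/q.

357/103

Using pₖ = aₖpₖ₋₁ + pₖ₋₂ and qₖ = aₖqₖ₋₁ + qₖ₋₂:
  k=0: a=3, p=3, q=1
  k=1: a=2, p=7, q=2
  k=2: a=6, p=45, q=13
  k=3: a=1, p=52, q=15
  k=4: a=6, p=357, q=103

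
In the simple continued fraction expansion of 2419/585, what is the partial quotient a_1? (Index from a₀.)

7

2419 = 4·585 + 79   →  a_0 = 4
585 = 7·79 + 32   →  a_1 = 7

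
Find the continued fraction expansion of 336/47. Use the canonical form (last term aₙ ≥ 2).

[7; 6, 1, 2, 2]

336 = 7·47 + 7
47 = 6·7 + 5
7 = 1·5 + 2
5 = 2·2 + 1
2 = 2·1 + 0  (stop)
So 336/47 = [7; 6, 1, 2, 2].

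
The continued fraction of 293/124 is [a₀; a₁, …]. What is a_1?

2

293 = 2·124 + 45   →  a_0 = 2
124 = 2·45 + 34   →  a_1 = 2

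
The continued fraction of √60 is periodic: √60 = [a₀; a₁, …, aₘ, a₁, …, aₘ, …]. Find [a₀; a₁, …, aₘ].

a₀ = ⌊√60⌋ = 7.
With m₀=0, d₀=1 and mₖ₊₁ = dₖaₖ − mₖ, dₖ₊₁ = (n − mₖ₊₁²)/dₖ, aₖ₊₁ = ⌊(a₀+mₖ₊₁)/dₖ₊₁⌋:
  k=1: m=7, d=11, a=1
  k=2: m=4, d=4, a=2
  k=3: m=4, d=11, a=1
  k=4: m=7, d=1, a=14
d=1 and a=2a₀=14 at k=4, so the next step gives (m, d) = (7, 11) again — its k=1 value — and the period has length 4.

[7; 1, 2, 1, 14]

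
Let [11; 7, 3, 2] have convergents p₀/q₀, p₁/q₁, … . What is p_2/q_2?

Using pₖ = aₖpₖ₋₁ + pₖ₋₂, qₖ = aₖqₖ₋₁ + qₖ₋₂ (with p₋₁=1, p₋₂=0, q₋₁=0, q₋₂=1):
  k=0: a=11, p=11, q=1
  k=1: a=7, p=78, q=7
  k=2: a=3, p=245, q=22

245/22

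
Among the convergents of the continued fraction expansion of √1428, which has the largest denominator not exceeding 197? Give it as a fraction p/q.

√1428 = [37; 1, 3, 1, 2, 1, 3, 1, 74, …] (period length 8).
Convergents:
  p_0/q_0 = 37/1
  p_1/q_1 = 38/1
  p_2/q_2 = 151/4
  p_3/q_3 = 189/5
  p_4/q_4 = 529/14
  p_5/q_5 = 718/19
  p_6/q_6 = 2683/71
  p_7/q_7 = 3401/90
  p_8/q_8 = 254357/6731
q_7 = 90 ≤ 197 < 6731 = q_8, so the answer is 3401/90.

3401/90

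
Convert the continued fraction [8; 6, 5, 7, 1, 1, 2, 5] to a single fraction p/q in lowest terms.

53188/6517

Fold from the inside: start with 5/1.
  2 + 1/5 = 11/5
  1 + 5/11 = 16/11
  1 + 11/16 = 27/16
  7 + 16/27 = 205/27
  5 + 27/205 = 1052/205
  6 + 205/1052 = 6517/1052
  8 + 1052/6517 = 53188/6517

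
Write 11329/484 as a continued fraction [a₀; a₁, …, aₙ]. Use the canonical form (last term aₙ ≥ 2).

11329 = 23*484 + 197
484 = 2*197 + 90
197 = 2*90 + 17
90 = 5*17 + 5
17 = 3*5 + 2
5 = 2*2 + 1
2 = 2*1 + 0  (stop)
So 11329/484 = [23; 2, 2, 5, 3, 2, 2].

[23; 2, 2, 5, 3, 2, 2]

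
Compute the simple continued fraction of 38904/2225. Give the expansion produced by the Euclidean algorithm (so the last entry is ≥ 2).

38904 = 17×2225 + 1079
2225 = 2×1079 + 67
1079 = 16×67 + 7
67 = 9×7 + 4
7 = 1×4 + 3
4 = 1×3 + 1
3 = 3×1 + 0  (stop)
So 38904/2225 = [17; 2, 16, 9, 1, 1, 3].

[17; 2, 16, 9, 1, 1, 3]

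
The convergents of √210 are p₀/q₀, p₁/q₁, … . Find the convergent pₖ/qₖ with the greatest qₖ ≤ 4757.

√210 = [14; 2, 28, …] (period length 2).
Convergents:
  p_0/q_0 = 14/1
  p_1/q_1 = 29/2
  p_2/q_2 = 826/57
  p_3/q_3 = 1681/116
  p_4/q_4 = 47894/3305
  p_5/q_5 = 97469/6726
q_4 = 3305 ≤ 4757 < 6726 = q_5, so the answer is 47894/3305.

47894/3305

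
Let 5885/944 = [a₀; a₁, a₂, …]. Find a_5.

6

5885 = 6·944 + 221   →  a_0 = 6
944 = 4·221 + 60   →  a_1 = 4
221 = 3·60 + 41   →  a_2 = 3
60 = 1·41 + 19   →  a_3 = 1
41 = 2·19 + 3   →  a_4 = 2
19 = 6·3 + 1   →  a_5 = 6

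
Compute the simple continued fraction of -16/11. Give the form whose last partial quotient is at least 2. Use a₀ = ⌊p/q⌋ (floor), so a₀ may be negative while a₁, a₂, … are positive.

[-2; 1, 1, 5]

-16 = -2·11 + 6
11 = 1·6 + 5
6 = 1·5 + 1
5 = 5·1 + 0  (stop)
So -16/11 = [-2; 1, 1, 5].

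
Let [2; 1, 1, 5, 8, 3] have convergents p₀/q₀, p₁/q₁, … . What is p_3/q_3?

28/11

Using pₖ = aₖpₖ₋₁ + pₖ₋₂, qₖ = aₖqₖ₋₁ + qₖ₋₂ (with p₋₁=1, p₋₂=0, q₋₁=0, q₋₂=1):
  k=0: a=2, p=2, q=1
  k=1: a=1, p=3, q=1
  k=2: a=1, p=5, q=2
  k=3: a=5, p=28, q=11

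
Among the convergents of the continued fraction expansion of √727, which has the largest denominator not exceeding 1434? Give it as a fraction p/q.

38557/1430

√727 = [26; 1, 25, 1, 52, …] (period length 4).
Convergents:
  p_0/q_0 = 26/1
  p_1/q_1 = 27/1
  p_2/q_2 = 701/26
  p_3/q_3 = 728/27
  p_4/q_4 = 38557/1430
  p_5/q_5 = 39285/1457
q_4 = 1430 ≤ 1434 < 1457 = q_5, so the answer is 38557/1430.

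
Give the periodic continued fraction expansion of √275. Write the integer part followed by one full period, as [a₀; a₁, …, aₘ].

[16; 1, 1, 2, 1, 1, 32]

a₀ = ⌊√275⌋ = 16.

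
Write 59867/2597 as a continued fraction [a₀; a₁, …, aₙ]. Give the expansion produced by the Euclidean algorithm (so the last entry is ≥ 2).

59867 = 23×2597 + 136
2597 = 19×136 + 13
136 = 10×13 + 6
13 = 2×6 + 1
6 = 6×1 + 0  (stop)
So 59867/2597 = [23; 19, 10, 2, 6].

[23; 19, 10, 2, 6]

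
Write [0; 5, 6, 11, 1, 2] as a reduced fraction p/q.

Fold from the inside: start with 2/1.
  1 + 1/2 = 3/2
  11 + 2/3 = 35/3
  6 + 3/35 = 213/35
  5 + 35/213 = 1100/213
  0 + 213/1100 = 213/1100

213/1100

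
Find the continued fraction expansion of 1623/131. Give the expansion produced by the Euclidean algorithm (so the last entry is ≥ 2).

[12; 2, 1, 1, 3, 7]

1623 = 12·131 + 51
131 = 2·51 + 29
51 = 1·29 + 22
29 = 1·22 + 7
22 = 3·7 + 1
7 = 7·1 + 0  (stop)
So 1623/131 = [12; 2, 1, 1, 3, 7].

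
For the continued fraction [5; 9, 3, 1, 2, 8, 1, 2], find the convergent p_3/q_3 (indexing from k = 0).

Using pₖ = aₖpₖ₋₁ + pₖ₋₂, qₖ = aₖqₖ₋₁ + qₖ₋₂ (with p₋₁=1, p₋₂=0, q₋₁=0, q₋₂=1):
  k=0: a=5, p=5, q=1
  k=1: a=9, p=46, q=9
  k=2: a=3, p=143, q=28
  k=3: a=1, p=189, q=37

189/37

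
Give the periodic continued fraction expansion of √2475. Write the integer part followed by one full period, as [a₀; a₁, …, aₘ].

a₀ = ⌊√2475⌋ = 49.
With m₀=0, d₀=1 and mₖ₊₁ = dₖaₖ − mₖ, dₖ₊₁ = (n − mₖ₊₁²)/dₖ, aₖ₊₁ = ⌊(a₀+mₖ₊₁)/dₖ₊₁⌋:
  k=1: m=49, d=74, a=1
  k=2: m=25, d=25, a=2
  k=3: m=25, d=74, a=1
  k=4: m=49, d=1, a=98
d=1 and a=2a₀=98 at k=4, so the next step gives (m, d) = (49, 74) again — its k=1 value — and the period has length 4.

[49; 1, 2, 1, 98]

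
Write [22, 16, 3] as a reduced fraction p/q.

Using pₖ = aₖpₖ₋₁ + pₖ₋₂ and qₖ = aₖqₖ₋₁ + qₖ₋₂:
  k=0: a=22, p=22, q=1
  k=1: a=16, p=353, q=16
  k=2: a=3, p=1081, q=49

1081/49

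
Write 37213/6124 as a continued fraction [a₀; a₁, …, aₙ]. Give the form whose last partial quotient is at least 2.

[6; 13, 17, 2, 1, 2, 3]

37213 = 6×6124 + 469
6124 = 13×469 + 27
469 = 17×27 + 10
27 = 2×10 + 7
10 = 1×7 + 3
7 = 2×3 + 1
3 = 3×1 + 0  (stop)
So 37213/6124 = [6; 13, 17, 2, 1, 2, 3].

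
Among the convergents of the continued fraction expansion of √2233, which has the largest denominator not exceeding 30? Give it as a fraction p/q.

√2233 = [47; 3, 1, 12, 1, 3, 94, …] (period length 6).
Convergents:
  p_0/q_0 = 47/1
  p_1/q_1 = 142/3
  p_2/q_2 = 189/4
  p_3/q_3 = 2410/51
q_2 = 4 ≤ 30 < 51 = q_3, so the answer is 189/4.

189/4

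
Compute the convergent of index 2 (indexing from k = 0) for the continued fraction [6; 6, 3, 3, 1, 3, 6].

117/19

Using pₖ = aₖpₖ₋₁ + pₖ₋₂, qₖ = aₖqₖ₋₁ + qₖ₋₂ (with p₋₁=1, p₋₂=0, q₋₁=0, q₋₂=1):
  k=0: a=6, p=6, q=1
  k=1: a=6, p=37, q=6
  k=2: a=3, p=117, q=19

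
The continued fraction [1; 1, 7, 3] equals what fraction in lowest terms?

Fold from the inside: start with 3/1.
  7 + 1/3 = 22/3
  1 + 3/22 = 25/22
  1 + 22/25 = 47/25

47/25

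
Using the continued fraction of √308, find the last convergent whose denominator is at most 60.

√308 = [17; 1, 1, 4, 1, 1, 34, …] (period length 6).
Convergents:
  p_0/q_0 = 17/1
  p_1/q_1 = 18/1
  p_2/q_2 = 35/2
  p_3/q_3 = 158/9
  p_4/q_4 = 193/11
  p_5/q_5 = 351/20
  p_6/q_6 = 12127/691
q_5 = 20 ≤ 60 < 691 = q_6, so the answer is 351/20.

351/20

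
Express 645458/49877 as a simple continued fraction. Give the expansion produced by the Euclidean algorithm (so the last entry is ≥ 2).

[12; 1, 15, 1, 18, 9, 17]

645458 = 12·49877 + 46934
49877 = 1·46934 + 2943
46934 = 15·2943 + 2789
2943 = 1·2789 + 154
2789 = 18·154 + 17
154 = 9·17 + 1
17 = 17·1 + 0  (stop)
So 645458/49877 = [12; 1, 15, 1, 18, 9, 17].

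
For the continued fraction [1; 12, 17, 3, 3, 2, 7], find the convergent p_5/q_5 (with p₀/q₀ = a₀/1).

5197/4799

Using pₖ = aₖpₖ₋₁ + pₖ₋₂, qₖ = aₖqₖ₋₁ + qₖ₋₂ (with p₋₁=1, p₋₂=0, q₋₁=0, q₋₂=1):
  k=0: a=1, p=1, q=1
  k=1: a=12, p=13, q=12
  k=2: a=17, p=222, q=205
  k=3: a=3, p=679, q=627
  k=4: a=3, p=2259, q=2086
  k=5: a=2, p=5197, q=4799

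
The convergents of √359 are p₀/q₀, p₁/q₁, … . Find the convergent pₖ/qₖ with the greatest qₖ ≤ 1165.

13661/721

√359 = [18; 1, 17, 1, 36, …] (period length 4).
Convergents:
  p_0/q_0 = 18/1
  p_1/q_1 = 19/1
  p_2/q_2 = 341/18
  p_3/q_3 = 360/19
  p_4/q_4 = 13301/702
  p_5/q_5 = 13661/721
  p_6/q_6 = 245538/12959
q_5 = 721 ≤ 1165 < 12959 = q_6, so the answer is 13661/721.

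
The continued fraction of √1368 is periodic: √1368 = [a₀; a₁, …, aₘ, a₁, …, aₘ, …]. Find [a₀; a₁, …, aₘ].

[36; 1, 72]

a₀ = ⌊√1368⌋ = 36.
With m₀=0, d₀=1 and mₖ₊₁ = dₖaₖ − mₖ, dₖ₊₁ = (n − mₖ₊₁²)/dₖ, aₖ₊₁ = ⌊(a₀+mₖ₊₁)/dₖ₊₁⌋:
  k=1: m=36, d=72, a=1
  k=2: m=36, d=1, a=72
d=1 and a=2a₀=72 at k=2, so the next step gives (m, d) = (36, 72) again — its k=1 value — and the period has length 2.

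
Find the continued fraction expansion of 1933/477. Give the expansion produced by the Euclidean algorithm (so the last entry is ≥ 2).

[4; 19, 12, 2]

1933 = 4×477 + 25
477 = 19×25 + 2
25 = 12×2 + 1
2 = 2×1 + 0  (stop)
So 1933/477 = [4; 19, 12, 2].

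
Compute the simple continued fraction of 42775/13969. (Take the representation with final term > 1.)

[3; 16, 10, 1, 2, 1, 1, 11]

42775 = 3·13969 + 868
13969 = 16·868 + 81
868 = 10·81 + 58
81 = 1·58 + 23
58 = 2·23 + 12
23 = 1·12 + 11
12 = 1·11 + 1
11 = 11·1 + 0  (stop)
So 42775/13969 = [3; 16, 10, 1, 2, 1, 1, 11].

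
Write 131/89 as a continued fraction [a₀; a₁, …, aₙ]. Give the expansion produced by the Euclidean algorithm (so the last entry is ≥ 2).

131 = 1*89 + 42
89 = 2*42 + 5
42 = 8*5 + 2
5 = 2*2 + 1
2 = 2*1 + 0  (stop)
So 131/89 = [1; 2, 8, 2, 2].

[1; 2, 8, 2, 2]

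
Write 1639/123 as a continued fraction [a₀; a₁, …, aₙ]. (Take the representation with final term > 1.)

[13; 3, 13, 3]

1639 = 13×123 + 40
123 = 3×40 + 3
40 = 13×3 + 1
3 = 3×1 + 0  (stop)
So 1639/123 = [13; 3, 13, 3].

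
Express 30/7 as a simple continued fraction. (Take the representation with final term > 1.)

[4; 3, 2]

30 = 4*7 + 2
7 = 3*2 + 1
2 = 2*1 + 0  (stop)
So 30/7 = [4; 3, 2].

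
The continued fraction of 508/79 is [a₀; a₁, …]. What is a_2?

508 = 6·79 + 34   →  a_0 = 6
79 = 2·34 + 11   →  a_1 = 2
34 = 3·11 + 1   →  a_2 = 3

3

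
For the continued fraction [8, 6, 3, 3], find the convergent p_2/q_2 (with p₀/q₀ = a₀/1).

155/19

Using pₖ = aₖpₖ₋₁ + pₖ₋₂, qₖ = aₖqₖ₋₁ + qₖ₋₂ (with p₋₁=1, p₋₂=0, q₋₁=0, q₋₂=1):
  k=0: a=8, p=8, q=1
  k=1: a=6, p=49, q=6
  k=2: a=3, p=155, q=19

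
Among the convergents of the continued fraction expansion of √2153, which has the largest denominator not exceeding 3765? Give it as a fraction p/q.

107649/2320

√2153 = [46; 2, 2, 92, …] (period length 3).
Convergents:
  p_0/q_0 = 46/1
  p_1/q_1 = 93/2
  p_2/q_2 = 232/5
  p_3/q_3 = 21437/462
  p_4/q_4 = 43106/929
  p_5/q_5 = 107649/2320
  p_6/q_6 = 9946814/214369
q_5 = 2320 ≤ 3765 < 214369 = q_6, so the answer is 107649/2320.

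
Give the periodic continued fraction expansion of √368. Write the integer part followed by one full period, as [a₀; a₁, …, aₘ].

[19; 5, 2, 5, 38]

a₀ = ⌊√368⌋ = 19.
With m₀=0, d₀=1 and mₖ₊₁ = dₖaₖ − mₖ, dₖ₊₁ = (n − mₖ₊₁²)/dₖ, aₖ₊₁ = ⌊(a₀+mₖ₊₁)/dₖ₊₁⌋:
  k=1: m=19, d=7, a=5
  k=2: m=16, d=16, a=2
  k=3: m=16, d=7, a=5
  k=4: m=19, d=1, a=38
d=1 and a=2a₀=38 at k=4, so the next step gives (m, d) = (19, 7) again — its k=1 value — and the period has length 4.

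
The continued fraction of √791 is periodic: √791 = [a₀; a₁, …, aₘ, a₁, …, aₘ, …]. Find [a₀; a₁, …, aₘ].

a₀ = ⌊√791⌋ = 28.
With m₀=0, d₀=1 and mₖ₊₁ = dₖaₖ − mₖ, dₖ₊₁ = (n − mₖ₊₁²)/dₖ, aₖ₊₁ = ⌊(a₀+mₖ₊₁)/dₖ₊₁⌋:
  k=1: m=28, d=7, a=8
  k=2: m=28, d=1, a=56
d=1 and a=2a₀=56 at k=2, so the next step gives (m, d) = (28, 7) again — its k=1 value — and the period has length 2.

[28; 8, 56]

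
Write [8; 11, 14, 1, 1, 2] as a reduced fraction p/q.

Fold from the inside: start with 2/1.
  1 + 1/2 = 3/2
  1 + 2/3 = 5/3
  14 + 3/5 = 73/5
  11 + 5/73 = 808/73
  8 + 73/808 = 6537/808

6537/808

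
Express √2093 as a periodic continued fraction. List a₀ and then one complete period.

[45; 1, 2, 1, 90]

a₀ = ⌊√2093⌋ = 45.
With m₀=0, d₀=1 and mₖ₊₁ = dₖaₖ − mₖ, dₖ₊₁ = (n − mₖ₊₁²)/dₖ, aₖ₊₁ = ⌊(a₀+mₖ₊₁)/dₖ₊₁⌋:
  k=1: m=45, d=68, a=1
  k=2: m=23, d=23, a=2
  k=3: m=23, d=68, a=1
  k=4: m=45, d=1, a=90
d=1 and a=2a₀=90 at k=4, so the next step gives (m, d) = (45, 68) again — its k=1 value — and the period has length 4.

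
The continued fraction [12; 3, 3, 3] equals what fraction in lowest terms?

Fold from the inside: start with 3/1.
  3 + 1/3 = 10/3
  3 + 3/10 = 33/10
  12 + 10/33 = 406/33

406/33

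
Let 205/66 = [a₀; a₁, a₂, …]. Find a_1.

9

205 = 3·66 + 7   →  a_0 = 3
66 = 9·7 + 3   →  a_1 = 9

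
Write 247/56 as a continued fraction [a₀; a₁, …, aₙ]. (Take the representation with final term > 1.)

[4; 2, 2, 3, 3]

247 = 4×56 + 23
56 = 2×23 + 10
23 = 2×10 + 3
10 = 3×3 + 1
3 = 3×1 + 0  (stop)
So 247/56 = [4; 2, 2, 3, 3].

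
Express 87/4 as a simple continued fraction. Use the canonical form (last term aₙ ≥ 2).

87 = 21·4 + 3
4 = 1·3 + 1
3 = 3·1 + 0  (stop)
So 87/4 = [21; 1, 3].

[21; 1, 3]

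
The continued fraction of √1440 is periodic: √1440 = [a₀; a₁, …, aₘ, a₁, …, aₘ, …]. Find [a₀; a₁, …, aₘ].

[37; 1, 17, 1, 74]

a₀ = ⌊√1440⌋ = 37.
With m₀=0, d₀=1 and mₖ₊₁ = dₖaₖ − mₖ, dₖ₊₁ = (n − mₖ₊₁²)/dₖ, aₖ₊₁ = ⌊(a₀+mₖ₊₁)/dₖ₊₁⌋:
  k=1: m=37, d=71, a=1
  k=2: m=34, d=4, a=17
  k=3: m=34, d=71, a=1
  k=4: m=37, d=1, a=74
d=1 and a=2a₀=74 at k=4, so the next step gives (m, d) = (37, 71) again — its k=1 value — and the period has length 4.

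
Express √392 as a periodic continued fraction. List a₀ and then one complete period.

[19; 1, 3, 1, 38]

a₀ = ⌊√392⌋ = 19.
With m₀=0, d₀=1 and mₖ₊₁ = dₖaₖ − mₖ, dₖ₊₁ = (n − mₖ₊₁²)/dₖ, aₖ₊₁ = ⌊(a₀+mₖ₊₁)/dₖ₊₁⌋:
  k=1: m=19, d=31, a=1
  k=2: m=12, d=8, a=3
  k=3: m=12, d=31, a=1
  k=4: m=19, d=1, a=38
d=1 and a=2a₀=38 at k=4, so the next step gives (m, d) = (19, 31) again — its k=1 value — and the period has length 4.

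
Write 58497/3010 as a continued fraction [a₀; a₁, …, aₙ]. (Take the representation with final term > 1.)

58497 = 19*3010 + 1307
3010 = 2*1307 + 396
1307 = 3*396 + 119
396 = 3*119 + 39
119 = 3*39 + 2
39 = 19*2 + 1
2 = 2*1 + 0  (stop)
So 58497/3010 = [19; 2, 3, 3, 3, 19, 2].

[19; 2, 3, 3, 3, 19, 2]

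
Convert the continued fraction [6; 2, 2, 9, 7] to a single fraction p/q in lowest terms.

2139/334

Using pₖ = aₖpₖ₋₁ + pₖ₋₂ and qₖ = aₖqₖ₋₁ + qₖ₋₂:
  k=0: a=6, p=6, q=1
  k=1: a=2, p=13, q=2
  k=2: a=2, p=32, q=5
  k=3: a=9, p=301, q=47
  k=4: a=7, p=2139, q=334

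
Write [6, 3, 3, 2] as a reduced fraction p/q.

Using pₖ = aₖpₖ₋₁ + pₖ₋₂ and qₖ = aₖqₖ₋₁ + qₖ₋₂:
  k=0: a=6, p=6, q=1
  k=1: a=3, p=19, q=3
  k=2: a=3, p=63, q=10
  k=3: a=2, p=145, q=23

145/23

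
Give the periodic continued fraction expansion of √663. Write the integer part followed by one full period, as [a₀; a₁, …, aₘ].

[25; 1, 2, 1, 50]

a₀ = ⌊√663⌋ = 25.
With m₀=0, d₀=1 and mₖ₊₁ = dₖaₖ − mₖ, dₖ₊₁ = (n − mₖ₊₁²)/dₖ, aₖ₊₁ = ⌊(a₀+mₖ₊₁)/dₖ₊₁⌋:
  k=1: m=25, d=38, a=1
  k=2: m=13, d=13, a=2
  k=3: m=13, d=38, a=1
  k=4: m=25, d=1, a=50
d=1 and a=2a₀=50 at k=4, so the next step gives (m, d) = (25, 38) again — its k=1 value — and the period has length 4.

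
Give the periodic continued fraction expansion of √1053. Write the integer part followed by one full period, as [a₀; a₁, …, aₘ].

a₀ = ⌊√1053⌋ = 32.

[32; 2, 4, 2, 64]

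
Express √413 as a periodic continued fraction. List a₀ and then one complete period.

a₀ = ⌊√413⌋ = 20.
With m₀=0, d₀=1 and mₖ₊₁ = dₖaₖ − mₖ, dₖ₊₁ = (n − mₖ₊₁²)/dₖ, aₖ₊₁ = ⌊(a₀+mₖ₊₁)/dₖ₊₁⌋:
  k=1: m=20, d=13, a=3
  k=2: m=19, d=4, a=9
  k=3: m=17, d=31, a=1
  k=4: m=14, d=7, a=4
  k=5: m=14, d=31, a=1
  k=6: m=17, d=4, a=9
  k=7: m=19, d=13, a=3
  k=8: m=20, d=1, a=40
d=1 and a=2a₀=40 at k=8, so the next step gives (m, d) = (20, 13) again — its k=1 value — and the period has length 8.

[20; 3, 9, 1, 4, 1, 9, 3, 40]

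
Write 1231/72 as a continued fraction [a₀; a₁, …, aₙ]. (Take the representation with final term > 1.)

1231 = 17·72 + 7
72 = 10·7 + 2
7 = 3·2 + 1
2 = 2·1 + 0  (stop)
So 1231/72 = [17; 10, 3, 2].

[17; 10, 3, 2]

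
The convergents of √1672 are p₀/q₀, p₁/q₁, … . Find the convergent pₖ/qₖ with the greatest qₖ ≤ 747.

√1672 = [40; 1, 8, 10, 8, 1, 80, …] (period length 6).
Convergents:
  p_0/q_0 = 40/1
  p_1/q_1 = 41/1
  p_2/q_2 = 368/9
  p_3/q_3 = 3721/91
  p_4/q_4 = 30136/737
  p_5/q_5 = 33857/828
q_4 = 737 ≤ 747 < 828 = q_5, so the answer is 30136/737.

30136/737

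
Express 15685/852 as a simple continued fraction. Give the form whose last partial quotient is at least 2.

[18; 2, 2, 3, 1, 3, 10]

15685 = 18*852 + 349
852 = 2*349 + 154
349 = 2*154 + 41
154 = 3*41 + 31
41 = 1*31 + 10
31 = 3*10 + 1
10 = 10*1 + 0  (stop)
So 15685/852 = [18; 2, 2, 3, 1, 3, 10].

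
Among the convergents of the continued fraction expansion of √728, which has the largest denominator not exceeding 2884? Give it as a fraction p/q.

√728 = [26; 1, 52, …] (period length 2).
Convergents:
  p_0/q_0 = 26/1
  p_1/q_1 = 27/1
  p_2/q_2 = 1430/53
  p_3/q_3 = 1457/54
  p_4/q_4 = 77194/2861
  p_5/q_5 = 78651/2915
q_4 = 2861 ≤ 2884 < 2915 = q_5, so the answer is 77194/2861.

77194/2861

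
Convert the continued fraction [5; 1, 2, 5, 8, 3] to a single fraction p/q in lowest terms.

2326/409

Fold from the inside: start with 3/1.
  8 + 1/3 = 25/3
  5 + 3/25 = 128/25
  2 + 25/128 = 281/128
  1 + 128/281 = 409/281
  5 + 281/409 = 2326/409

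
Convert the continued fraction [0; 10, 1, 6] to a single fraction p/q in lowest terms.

Using pₖ = aₖpₖ₋₁ + pₖ₋₂ and qₖ = aₖqₖ₋₁ + qₖ₋₂:
  k=0: a=0, p=0, q=1
  k=1: a=10, p=1, q=10
  k=2: a=1, p=1, q=11
  k=3: a=6, p=7, q=76

7/76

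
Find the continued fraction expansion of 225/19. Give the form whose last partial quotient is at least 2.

[11; 1, 5, 3]

225 = 11·19 + 16
19 = 1·16 + 3
16 = 5·3 + 1
3 = 3·1 + 0  (stop)
So 225/19 = [11; 1, 5, 3].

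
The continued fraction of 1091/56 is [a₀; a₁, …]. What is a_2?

1091 = 19·56 + 27   →  a_0 = 19
56 = 2·27 + 2   →  a_1 = 2
27 = 13·2 + 1   →  a_2 = 13

13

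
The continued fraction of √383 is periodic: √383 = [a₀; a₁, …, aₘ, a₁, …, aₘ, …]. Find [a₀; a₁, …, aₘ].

[19; 1, 1, 3, 19, 3, 1, 1, 38]

a₀ = ⌊√383⌋ = 19.
With m₀=0, d₀=1 and mₖ₊₁ = dₖaₖ − mₖ, dₖ₊₁ = (n − mₖ₊₁²)/dₖ, aₖ₊₁ = ⌊(a₀+mₖ₊₁)/dₖ₊₁⌋:
  k=1: m=19, d=22, a=1
  k=2: m=3, d=17, a=1
  k=3: m=14, d=11, a=3
  k=4: m=19, d=2, a=19
  k=5: m=19, d=11, a=3
  k=6: m=14, d=17, a=1
  k=7: m=3, d=22, a=1
  k=8: m=19, d=1, a=38
d=1 and a=2a₀=38 at k=8, so the next step gives (m, d) = (19, 22) again — its k=1 value — and the period has length 8.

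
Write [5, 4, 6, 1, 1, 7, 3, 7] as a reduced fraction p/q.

48907/9332

Fold from the inside: start with 7/1.
  3 + 1/7 = 22/7
  7 + 7/22 = 161/22
  1 + 22/161 = 183/161
  1 + 161/183 = 344/183
  6 + 183/344 = 2247/344
  4 + 344/2247 = 9332/2247
  5 + 2247/9332 = 48907/9332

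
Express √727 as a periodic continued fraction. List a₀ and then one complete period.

a₀ = ⌊√727⌋ = 26.
With m₀=0, d₀=1 and mₖ₊₁ = dₖaₖ − mₖ, dₖ₊₁ = (n − mₖ₊₁²)/dₖ, aₖ₊₁ = ⌊(a₀+mₖ₊₁)/dₖ₊₁⌋:
  k=1: m=26, d=51, a=1
  k=2: m=25, d=2, a=25
  k=3: m=25, d=51, a=1
  k=4: m=26, d=1, a=52
d=1 and a=2a₀=52 at k=4, so the next step gives (m, d) = (26, 51) again — its k=1 value — and the period has length 4.

[26; 1, 25, 1, 52]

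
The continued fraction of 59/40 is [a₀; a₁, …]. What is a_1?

2

59 = 1·40 + 19   →  a_0 = 1
40 = 2·19 + 2   →  a_1 = 2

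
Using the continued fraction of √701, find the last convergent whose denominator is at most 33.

√701 = [26; 2, 10, 10, 2, 52, …] (period length 5).
Convergents:
  p_0/q_0 = 26/1
  p_1/q_1 = 53/2
  p_2/q_2 = 556/21
  p_3/q_3 = 5613/212
q_2 = 21 ≤ 33 < 212 = q_3, so the answer is 556/21.

556/21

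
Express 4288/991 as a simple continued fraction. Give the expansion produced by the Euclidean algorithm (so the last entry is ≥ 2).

4288 = 4×991 + 324
991 = 3×324 + 19
324 = 17×19 + 1
19 = 19×1 + 0  (stop)
So 4288/991 = [4; 3, 17, 19].

[4; 3, 17, 19]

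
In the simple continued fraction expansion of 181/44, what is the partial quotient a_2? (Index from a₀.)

1

181 = 4·44 + 5   →  a_0 = 4
44 = 8·5 + 4   →  a_1 = 8
5 = 1·4 + 1   →  a_2 = 1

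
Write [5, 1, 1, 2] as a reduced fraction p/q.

28/5

Fold from the inside: start with 2/1.
  1 + 1/2 = 3/2
  1 + 2/3 = 5/3
  5 + 3/5 = 28/5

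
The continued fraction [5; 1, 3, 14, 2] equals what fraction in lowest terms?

679/118

Fold from the inside: start with 2/1.
  14 + 1/2 = 29/2
  3 + 2/29 = 89/29
  1 + 29/89 = 118/89
  5 + 89/118 = 679/118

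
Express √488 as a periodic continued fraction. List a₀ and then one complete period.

a₀ = ⌊√488⌋ = 22.

[22; 11, 44]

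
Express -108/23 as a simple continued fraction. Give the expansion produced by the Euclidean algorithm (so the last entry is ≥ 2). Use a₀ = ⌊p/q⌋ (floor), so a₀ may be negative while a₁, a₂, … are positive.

-108 = -5·23 + 7
23 = 3·7 + 2
7 = 3·2 + 1
2 = 2·1 + 0  (stop)
So -108/23 = [-5; 3, 3, 2].

[-5; 3, 3, 2]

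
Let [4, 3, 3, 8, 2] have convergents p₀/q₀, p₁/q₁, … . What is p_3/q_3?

357/83

Using pₖ = aₖpₖ₋₁ + pₖ₋₂, qₖ = aₖqₖ₋₁ + qₖ₋₂ (with p₋₁=1, p₋₂=0, q₋₁=0, q₋₂=1):
  k=0: a=4, p=4, q=1
  k=1: a=3, p=13, q=3
  k=2: a=3, p=43, q=10
  k=3: a=8, p=357, q=83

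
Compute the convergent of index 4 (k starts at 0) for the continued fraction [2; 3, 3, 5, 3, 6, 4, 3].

Using pₖ = aₖpₖ₋₁ + pₖ₋₂, qₖ = aₖqₖ₋₁ + qₖ₋₂ (with p₋₁=1, p₋₂=0, q₋₁=0, q₋₂=1):
  k=0: a=2, p=2, q=1
  k=1: a=3, p=7, q=3
  k=2: a=3, p=23, q=10
  k=3: a=5, p=122, q=53
  k=4: a=3, p=389, q=169

389/169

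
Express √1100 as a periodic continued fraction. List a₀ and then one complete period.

a₀ = ⌊√1100⌋ = 33.
With m₀=0, d₀=1 and mₖ₊₁ = dₖaₖ − mₖ, dₖ₊₁ = (n − mₖ₊₁²)/dₖ, aₖ₊₁ = ⌊(a₀+mₖ₊₁)/dₖ₊₁⌋:
  k=1: m=33, d=11, a=6
  k=2: m=33, d=1, a=66
d=1 and a=2a₀=66 at k=2, so the next step gives (m, d) = (33, 11) again — its k=1 value — and the period has length 2.

[33; 6, 66]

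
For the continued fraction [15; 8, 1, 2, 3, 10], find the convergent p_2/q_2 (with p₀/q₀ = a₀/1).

136/9

Using pₖ = aₖpₖ₋₁ + pₖ₋₂, qₖ = aₖqₖ₋₁ + qₖ₋₂ (with p₋₁=1, p₋₂=0, q₋₁=0, q₋₂=1):
  k=0: a=15, p=15, q=1
  k=1: a=8, p=121, q=8
  k=2: a=1, p=136, q=9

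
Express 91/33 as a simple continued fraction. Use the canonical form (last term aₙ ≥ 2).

[2; 1, 3, 8]

91 = 2·33 + 25
33 = 1·25 + 8
25 = 3·8 + 1
8 = 8·1 + 0  (stop)
So 91/33 = [2; 1, 3, 8].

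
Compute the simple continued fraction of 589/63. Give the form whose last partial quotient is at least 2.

[9; 2, 1, 6, 3]

589 = 9·63 + 22
63 = 2·22 + 19
22 = 1·19 + 3
19 = 6·3 + 1
3 = 3·1 + 0  (stop)
So 589/63 = [9; 2, 1, 6, 3].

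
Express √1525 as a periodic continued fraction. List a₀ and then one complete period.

[39; 19, 1, 1, 19, 78]

a₀ = ⌊√1525⌋ = 39.
With m₀=0, d₀=1 and mₖ₊₁ = dₖaₖ − mₖ, dₖ₊₁ = (n − mₖ₊₁²)/dₖ, aₖ₊₁ = ⌊(a₀+mₖ₊₁)/dₖ₊₁⌋:
  k=1: m=39, d=4, a=19
  k=2: m=37, d=39, a=1
  k=3: m=2, d=39, a=1
  k=4: m=37, d=4, a=19
  k=5: m=39, d=1, a=78
d=1 and a=2a₀=78 at k=5, so the next step gives (m, d) = (39, 4) again — its k=1 value — and the period has length 5.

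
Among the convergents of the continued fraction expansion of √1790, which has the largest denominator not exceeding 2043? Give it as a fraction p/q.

√1790 = [42; 3, 4, 8, 4, 3, 84, …] (period length 6).
Convergents:
  p_0/q_0 = 42/1
  p_1/q_1 = 127/3
  p_2/q_2 = 550/13
  p_3/q_3 = 4527/107
  p_4/q_4 = 18658/441
  p_5/q_5 = 60501/1430
  p_6/q_6 = 5100742/120561
q_5 = 1430 ≤ 2043 < 120561 = q_6, so the answer is 60501/1430.

60501/1430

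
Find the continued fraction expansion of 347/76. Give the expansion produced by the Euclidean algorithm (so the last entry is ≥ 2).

[4; 1, 1, 3, 3, 3]

347 = 4*76 + 43
76 = 1*43 + 33
43 = 1*33 + 10
33 = 3*10 + 3
10 = 3*3 + 1
3 = 3*1 + 0  (stop)
So 347/76 = [4; 1, 1, 3, 3, 3].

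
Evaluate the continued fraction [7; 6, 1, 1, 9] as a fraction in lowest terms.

Using pₖ = aₖpₖ₋₁ + pₖ₋₂ and qₖ = aₖqₖ₋₁ + qₖ₋₂:
  k=0: a=7, p=7, q=1
  k=1: a=6, p=43, q=6
  k=2: a=1, p=50, q=7
  k=3: a=1, p=93, q=13
  k=4: a=9, p=887, q=124

887/124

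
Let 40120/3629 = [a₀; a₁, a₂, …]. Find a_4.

40120 = 11·3629 + 201   →  a_0 = 11
3629 = 18·201 + 11   →  a_1 = 18
201 = 18·11 + 3   →  a_2 = 18
11 = 3·3 + 2   →  a_3 = 3
3 = 1·2 + 1   →  a_4 = 1

1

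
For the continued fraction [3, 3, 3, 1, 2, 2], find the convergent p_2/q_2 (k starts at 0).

Using pₖ = aₖpₖ₋₁ + pₖ₋₂, qₖ = aₖqₖ₋₁ + qₖ₋₂ (with p₋₁=1, p₋₂=0, q₋₁=0, q₋₂=1):
  k=0: a=3, p=3, q=1
  k=1: a=3, p=10, q=3
  k=2: a=3, p=33, q=10

33/10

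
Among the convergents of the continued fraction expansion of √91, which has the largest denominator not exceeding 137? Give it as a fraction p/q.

849/89

√91 = [9; 1, 1, 5, 1, 5, 1, 1, 18, …] (period length 8).
Convergents:
  p_0/q_0 = 9/1
  p_1/q_1 = 10/1
  p_2/q_2 = 19/2
  p_3/q_3 = 105/11
  p_4/q_4 = 124/13
  p_5/q_5 = 725/76
  p_6/q_6 = 849/89
  p_7/q_7 = 1574/165
q_6 = 89 ≤ 137 < 165 = q_7, so the answer is 849/89.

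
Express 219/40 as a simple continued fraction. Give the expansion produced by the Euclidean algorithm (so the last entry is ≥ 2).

219 = 5·40 + 19
40 = 2·19 + 2
19 = 9·2 + 1
2 = 2·1 + 0  (stop)
So 219/40 = [5; 2, 9, 2].

[5; 2, 9, 2]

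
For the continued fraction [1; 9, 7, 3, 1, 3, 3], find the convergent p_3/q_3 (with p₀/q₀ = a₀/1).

223/201

Using pₖ = aₖpₖ₋₁ + pₖ₋₂, qₖ = aₖqₖ₋₁ + qₖ₋₂ (with p₋₁=1, p₋₂=0, q₋₁=0, q₋₂=1):
  k=0: a=1, p=1, q=1
  k=1: a=9, p=10, q=9
  k=2: a=7, p=71, q=64
  k=3: a=3, p=223, q=201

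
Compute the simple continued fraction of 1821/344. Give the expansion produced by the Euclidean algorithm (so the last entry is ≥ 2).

1821 = 5*344 + 101
344 = 3*101 + 41
101 = 2*41 + 19
41 = 2*19 + 3
19 = 6*3 + 1
3 = 3*1 + 0  (stop)
So 1821/344 = [5; 3, 2, 2, 6, 3].

[5; 3, 2, 2, 6, 3]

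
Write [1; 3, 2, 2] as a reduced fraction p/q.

Using pₖ = aₖpₖ₋₁ + pₖ₋₂ and qₖ = aₖqₖ₋₁ + qₖ₋₂:
  k=0: a=1, p=1, q=1
  k=1: a=3, p=4, q=3
  k=2: a=2, p=9, q=7
  k=3: a=2, p=22, q=17

22/17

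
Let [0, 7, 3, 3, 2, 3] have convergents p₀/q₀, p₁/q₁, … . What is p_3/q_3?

Using pₖ = aₖpₖ₋₁ + pₖ₋₂, qₖ = aₖqₖ₋₁ + qₖ₋₂ (with p₋₁=1, p₋₂=0, q₋₁=0, q₋₂=1):
  k=0: a=0, p=0, q=1
  k=1: a=7, p=1, q=7
  k=2: a=3, p=3, q=22
  k=3: a=3, p=10, q=73

10/73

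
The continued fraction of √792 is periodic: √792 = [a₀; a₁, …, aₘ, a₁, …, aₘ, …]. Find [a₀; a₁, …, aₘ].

a₀ = ⌊√792⌋ = 28.

[28; 7, 56]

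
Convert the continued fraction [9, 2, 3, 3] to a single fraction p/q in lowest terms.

217/23

Using pₖ = aₖpₖ₋₁ + pₖ₋₂ and qₖ = aₖqₖ₋₁ + qₖ₋₂:
  k=0: a=9, p=9, q=1
  k=1: a=2, p=19, q=2
  k=2: a=3, p=66, q=7
  k=3: a=3, p=217, q=23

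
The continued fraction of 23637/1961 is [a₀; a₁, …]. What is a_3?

2

23637 = 12·1961 + 105   →  a_0 = 12
1961 = 18·105 + 71   →  a_1 = 18
105 = 1·71 + 34   →  a_2 = 1
71 = 2·34 + 3   →  a_3 = 2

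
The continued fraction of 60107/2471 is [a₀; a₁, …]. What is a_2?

12

60107 = 24·2471 + 803   →  a_0 = 24
2471 = 3·803 + 62   →  a_1 = 3
803 = 12·62 + 59   →  a_2 = 12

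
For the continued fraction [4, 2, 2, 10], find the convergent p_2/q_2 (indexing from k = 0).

22/5

Using pₖ = aₖpₖ₋₁ + pₖ₋₂, qₖ = aₖqₖ₋₁ + qₖ₋₂ (with p₋₁=1, p₋₂=0, q₋₁=0, q₋₂=1):
  k=0: a=4, p=4, q=1
  k=1: a=2, p=9, q=2
  k=2: a=2, p=22, q=5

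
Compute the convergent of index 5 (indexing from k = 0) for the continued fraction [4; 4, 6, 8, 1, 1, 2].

Using pₖ = aₖpₖ₋₁ + pₖ₋₂, qₖ = aₖqₖ₋₁ + qₖ₋₂ (with p₋₁=1, p₋₂=0, q₋₁=0, q₋₂=1):
  k=0: a=4, p=4, q=1
  k=1: a=4, p=17, q=4
  k=2: a=6, p=106, q=25
  k=3: a=8, p=865, q=204
  k=4: a=1, p=971, q=229
  k=5: a=1, p=1836, q=433

1836/433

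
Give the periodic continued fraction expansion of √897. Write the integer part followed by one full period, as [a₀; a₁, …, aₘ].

[29; 1, 18, 1, 58]

a₀ = ⌊√897⌋ = 29.
With m₀=0, d₀=1 and mₖ₊₁ = dₖaₖ − mₖ, dₖ₊₁ = (n − mₖ₊₁²)/dₖ, aₖ₊₁ = ⌊(a₀+mₖ₊₁)/dₖ₊₁⌋:
  k=1: m=29, d=56, a=1
  k=2: m=27, d=3, a=18
  k=3: m=27, d=56, a=1
  k=4: m=29, d=1, a=58
d=1 and a=2a₀=58 at k=4, so the next step gives (m, d) = (29, 56) again — its k=1 value — and the period has length 4.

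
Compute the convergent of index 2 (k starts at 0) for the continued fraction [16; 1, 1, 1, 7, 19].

Using pₖ = aₖpₖ₋₁ + pₖ₋₂, qₖ = aₖqₖ₋₁ + qₖ₋₂ (with p₋₁=1, p₋₂=0, q₋₁=0, q₋₂=1):
  k=0: a=16, p=16, q=1
  k=1: a=1, p=17, q=1
  k=2: a=1, p=33, q=2

33/2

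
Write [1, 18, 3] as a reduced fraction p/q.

Using pₖ = aₖpₖ₋₁ + pₖ₋₂ and qₖ = aₖqₖ₋₁ + qₖ₋₂:
  k=0: a=1, p=1, q=1
  k=1: a=18, p=19, q=18
  k=2: a=3, p=58, q=55

58/55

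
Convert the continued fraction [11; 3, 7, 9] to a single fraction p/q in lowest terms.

Fold from the inside: start with 9/1.
  7 + 1/9 = 64/9
  3 + 9/64 = 201/64
  11 + 64/201 = 2275/201

2275/201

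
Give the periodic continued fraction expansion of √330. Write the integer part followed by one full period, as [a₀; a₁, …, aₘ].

[18; 6, 36]

a₀ = ⌊√330⌋ = 18.
With m₀=0, d₀=1 and mₖ₊₁ = dₖaₖ − mₖ, dₖ₊₁ = (n − mₖ₊₁²)/dₖ, aₖ₊₁ = ⌊(a₀+mₖ₊₁)/dₖ₊₁⌋:
  k=1: m=18, d=6, a=6
  k=2: m=18, d=1, a=36
d=1 and a=2a₀=36 at k=2, so the next step gives (m, d) = (18, 6) again — its k=1 value — and the period has length 2.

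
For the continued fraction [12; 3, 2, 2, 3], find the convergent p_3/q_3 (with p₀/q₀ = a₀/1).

Using pₖ = aₖpₖ₋₁ + pₖ₋₂, qₖ = aₖqₖ₋₁ + qₖ₋₂ (with p₋₁=1, p₋₂=0, q₋₁=0, q₋₂=1):
  k=0: a=12, p=12, q=1
  k=1: a=3, p=37, q=3
  k=2: a=2, p=86, q=7
  k=3: a=2, p=209, q=17

209/17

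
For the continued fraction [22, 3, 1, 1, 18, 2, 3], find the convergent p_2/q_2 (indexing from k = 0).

Using pₖ = aₖpₖ₋₁ + pₖ₋₂, qₖ = aₖqₖ₋₁ + qₖ₋₂ (with p₋₁=1, p₋₂=0, q₋₁=0, q₋₂=1):
  k=0: a=22, p=22, q=1
  k=1: a=3, p=67, q=3
  k=2: a=1, p=89, q=4

89/4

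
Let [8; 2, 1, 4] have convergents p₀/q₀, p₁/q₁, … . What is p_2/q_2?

Using pₖ = aₖpₖ₋₁ + pₖ₋₂, qₖ = aₖqₖ₋₁ + qₖ₋₂ (with p₋₁=1, p₋₂=0, q₋₁=0, q₋₂=1):
  k=0: a=8, p=8, q=1
  k=1: a=2, p=17, q=2
  k=2: a=1, p=25, q=3

25/3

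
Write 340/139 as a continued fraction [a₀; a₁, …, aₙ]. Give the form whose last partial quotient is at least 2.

340 = 2*139 + 62
139 = 2*62 + 15
62 = 4*15 + 2
15 = 7*2 + 1
2 = 2*1 + 0  (stop)
So 340/139 = [2; 2, 4, 7, 2].

[2; 2, 4, 7, 2]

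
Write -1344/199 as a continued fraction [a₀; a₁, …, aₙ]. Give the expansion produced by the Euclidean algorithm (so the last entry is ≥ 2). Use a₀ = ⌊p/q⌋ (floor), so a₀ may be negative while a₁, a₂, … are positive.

[-7; 4, 16, 3]

-1344 = -7×199 + 49
199 = 4×49 + 3
49 = 16×3 + 1
3 = 3×1 + 0  (stop)
So -1344/199 = [-7; 4, 16, 3].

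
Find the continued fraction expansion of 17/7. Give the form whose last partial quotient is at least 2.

17 = 2·7 + 3
7 = 2·3 + 1
3 = 3·1 + 0  (stop)
So 17/7 = [2; 2, 3].

[2; 2, 3]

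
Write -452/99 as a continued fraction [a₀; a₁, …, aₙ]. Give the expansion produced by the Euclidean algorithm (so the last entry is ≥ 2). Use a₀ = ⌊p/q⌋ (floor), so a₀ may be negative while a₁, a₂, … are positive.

[-5; 2, 3, 3, 4]

-452 = -5·99 + 43
99 = 2·43 + 13
43 = 3·13 + 4
13 = 3·4 + 1
4 = 4·1 + 0  (stop)
So -452/99 = [-5; 2, 3, 3, 4].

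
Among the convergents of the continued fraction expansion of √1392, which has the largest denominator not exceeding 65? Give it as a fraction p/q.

1567/42

√1392 = [37; 3, 4, 3, 74, …] (period length 4).
Convergents:
  p_0/q_0 = 37/1
  p_1/q_1 = 112/3
  p_2/q_2 = 485/13
  p_3/q_3 = 1567/42
  p_4/q_4 = 116443/3121
q_3 = 42 ≤ 65 < 3121 = q_4, so the answer is 1567/42.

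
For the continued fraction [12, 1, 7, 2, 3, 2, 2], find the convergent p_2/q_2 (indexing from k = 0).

Using pₖ = aₖpₖ₋₁ + pₖ₋₂, qₖ = aₖqₖ₋₁ + qₖ₋₂ (with p₋₁=1, p₋₂=0, q₋₁=0, q₋₂=1):
  k=0: a=12, p=12, q=1
  k=1: a=1, p=13, q=1
  k=2: a=7, p=103, q=8

103/8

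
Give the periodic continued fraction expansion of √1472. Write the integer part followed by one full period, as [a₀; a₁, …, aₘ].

[38; 2, 1, 2, 1, 2, 76]

a₀ = ⌊√1472⌋ = 38.
With m₀=0, d₀=1 and mₖ₊₁ = dₖaₖ − mₖ, dₖ₊₁ = (n − mₖ₊₁²)/dₖ, aₖ₊₁ = ⌊(a₀+mₖ₊₁)/dₖ₊₁⌋:
  k=1: m=38, d=28, a=2
  k=2: m=18, d=41, a=1
  k=3: m=23, d=23, a=2
  k=4: m=23, d=41, a=1
  k=5: m=18, d=28, a=2
  k=6: m=38, d=1, a=76
d=1 and a=2a₀=76 at k=6, so the next step gives (m, d) = (38, 28) again — its k=1 value — and the period has length 6.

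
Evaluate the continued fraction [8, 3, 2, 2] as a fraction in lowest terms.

141/17

Using pₖ = aₖpₖ₋₁ + pₖ₋₂ and qₖ = aₖqₖ₋₁ + qₖ₋₂:
  k=0: a=8, p=8, q=1
  k=1: a=3, p=25, q=3
  k=2: a=2, p=58, q=7
  k=3: a=2, p=141, q=17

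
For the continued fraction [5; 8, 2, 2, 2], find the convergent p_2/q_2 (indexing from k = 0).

87/17

Using pₖ = aₖpₖ₋₁ + pₖ₋₂, qₖ = aₖqₖ₋₁ + qₖ₋₂ (with p₋₁=1, p₋₂=0, q₋₁=0, q₋₂=1):
  k=0: a=5, p=5, q=1
  k=1: a=8, p=41, q=8
  k=2: a=2, p=87, q=17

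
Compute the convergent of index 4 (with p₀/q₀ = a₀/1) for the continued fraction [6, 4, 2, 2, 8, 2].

1152/185

Using pₖ = aₖpₖ₋₁ + pₖ₋₂, qₖ = aₖqₖ₋₁ + qₖ₋₂ (with p₋₁=1, p₋₂=0, q₋₁=0, q₋₂=1):
  k=0: a=6, p=6, q=1
  k=1: a=4, p=25, q=4
  k=2: a=2, p=56, q=9
  k=3: a=2, p=137, q=22
  k=4: a=8, p=1152, q=185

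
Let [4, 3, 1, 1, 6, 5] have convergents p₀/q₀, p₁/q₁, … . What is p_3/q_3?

Using pₖ = aₖpₖ₋₁ + pₖ₋₂, qₖ = aₖqₖ₋₁ + qₖ₋₂ (with p₋₁=1, p₋₂=0, q₋₁=0, q₋₂=1):
  k=0: a=4, p=4, q=1
  k=1: a=3, p=13, q=3
  k=2: a=1, p=17, q=4
  k=3: a=1, p=30, q=7

30/7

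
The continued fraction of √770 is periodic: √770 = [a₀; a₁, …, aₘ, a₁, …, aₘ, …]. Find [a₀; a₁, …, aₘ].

[27; 1, 2, 1, 54]

a₀ = ⌊√770⌋ = 27.
With m₀=0, d₀=1 and mₖ₊₁ = dₖaₖ − mₖ, dₖ₊₁ = (n − mₖ₊₁²)/dₖ, aₖ₊₁ = ⌊(a₀+mₖ₊₁)/dₖ₊₁⌋:
  k=1: m=27, d=41, a=1
  k=2: m=14, d=14, a=2
  k=3: m=14, d=41, a=1
  k=4: m=27, d=1, a=54
d=1 and a=2a₀=54 at k=4, so the next step gives (m, d) = (27, 41) again — its k=1 value — and the period has length 4.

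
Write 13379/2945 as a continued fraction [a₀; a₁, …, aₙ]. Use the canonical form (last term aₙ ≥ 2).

13379 = 4*2945 + 1599
2945 = 1*1599 + 1346
1599 = 1*1346 + 253
1346 = 5*253 + 81
253 = 3*81 + 10
81 = 8*10 + 1
10 = 10*1 + 0  (stop)
So 13379/2945 = [4; 1, 1, 5, 3, 8, 10].

[4; 1, 1, 5, 3, 8, 10]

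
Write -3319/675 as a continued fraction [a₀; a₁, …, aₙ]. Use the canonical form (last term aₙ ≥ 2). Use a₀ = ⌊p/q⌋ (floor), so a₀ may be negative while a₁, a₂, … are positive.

-3319 = -5·675 + 56
675 = 12·56 + 3
56 = 18·3 + 2
3 = 1·2 + 1
2 = 2·1 + 0  (stop)
So -3319/675 = [-5; 12, 18, 1, 2].

[-5; 12, 18, 1, 2]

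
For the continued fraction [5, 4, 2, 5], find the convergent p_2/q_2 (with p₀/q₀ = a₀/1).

Using pₖ = aₖpₖ₋₁ + pₖ₋₂, qₖ = aₖqₖ₋₁ + qₖ₋₂ (with p₋₁=1, p₋₂=0, q₋₁=0, q₋₂=1):
  k=0: a=5, p=5, q=1
  k=1: a=4, p=21, q=4
  k=2: a=2, p=47, q=9

47/9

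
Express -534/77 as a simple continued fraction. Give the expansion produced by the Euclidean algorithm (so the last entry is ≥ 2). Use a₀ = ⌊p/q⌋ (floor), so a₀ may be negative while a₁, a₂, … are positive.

-534 = -7·77 + 5
77 = 15·5 + 2
5 = 2·2 + 1
2 = 2·1 + 0  (stop)
So -534/77 = [-7; 15, 2, 2].

[-7; 15, 2, 2]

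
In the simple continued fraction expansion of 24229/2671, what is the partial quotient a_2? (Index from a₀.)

17

24229 = 9·2671 + 190   →  a_0 = 9
2671 = 14·190 + 11   →  a_1 = 14
190 = 17·11 + 3   →  a_2 = 17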